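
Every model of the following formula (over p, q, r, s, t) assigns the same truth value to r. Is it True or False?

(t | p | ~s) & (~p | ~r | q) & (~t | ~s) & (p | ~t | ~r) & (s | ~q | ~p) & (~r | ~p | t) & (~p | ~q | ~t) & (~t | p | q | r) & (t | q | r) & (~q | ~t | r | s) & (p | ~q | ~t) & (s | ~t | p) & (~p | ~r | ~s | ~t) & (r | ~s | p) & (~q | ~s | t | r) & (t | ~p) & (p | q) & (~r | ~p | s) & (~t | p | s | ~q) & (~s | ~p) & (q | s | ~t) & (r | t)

Suppose r = 0.
(t) alone gives t = 1.
(~s) alone gives s = 0.
(~q) alone gives q = 0.
Now (q) is unsatisfied and unit — conflict.
So every satisfying assignment has r = True.

True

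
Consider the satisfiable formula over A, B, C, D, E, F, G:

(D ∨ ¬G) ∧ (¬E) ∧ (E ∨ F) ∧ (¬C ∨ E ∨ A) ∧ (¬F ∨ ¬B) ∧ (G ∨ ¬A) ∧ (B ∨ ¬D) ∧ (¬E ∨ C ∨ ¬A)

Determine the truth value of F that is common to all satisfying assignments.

Suppose F = False.
The clause (¬E) is unit, so E = False.
But (E) is also a unit clause — contradiction.
So every satisfying assignment has F = True.

True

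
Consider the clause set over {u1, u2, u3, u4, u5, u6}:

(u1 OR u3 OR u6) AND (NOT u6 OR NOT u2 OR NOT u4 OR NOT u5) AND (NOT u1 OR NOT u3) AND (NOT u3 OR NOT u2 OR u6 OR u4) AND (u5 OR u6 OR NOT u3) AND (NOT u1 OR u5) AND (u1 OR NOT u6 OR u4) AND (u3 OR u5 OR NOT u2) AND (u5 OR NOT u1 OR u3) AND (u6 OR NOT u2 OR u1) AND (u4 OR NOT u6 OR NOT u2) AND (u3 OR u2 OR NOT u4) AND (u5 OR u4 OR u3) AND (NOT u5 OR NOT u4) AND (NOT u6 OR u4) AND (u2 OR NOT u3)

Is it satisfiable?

Branch on u1: set u1 = true.
The clause (NOT u3) is unit, so u3 = false.
The clause (u5) is unit, so u5 = true.
The clause (NOT u4) is unit, so u4 = false.
The clause (NOT u6) is unit, so u6 = false.
No clause remains; u2 is free.
A satisfying assignment: u1 ↦ true,  u2 ↦ false,  u3 ↦ false,  u4 ↦ false,  u5 ↦ true,  u6 ↦ false.

Yes, satisfiable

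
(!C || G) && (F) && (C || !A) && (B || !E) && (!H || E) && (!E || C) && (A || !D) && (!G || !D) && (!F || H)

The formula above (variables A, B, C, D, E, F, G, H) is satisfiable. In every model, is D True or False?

Suppose D = true.
Unit clause (F) forces F = true.
Unit clause (A) forces A = true.
Unit clause (C) forces C = true.
Unit clause (G) forces G = true.
That conflicts with the unit clause (!G).
So every satisfying assignment has D = False.

False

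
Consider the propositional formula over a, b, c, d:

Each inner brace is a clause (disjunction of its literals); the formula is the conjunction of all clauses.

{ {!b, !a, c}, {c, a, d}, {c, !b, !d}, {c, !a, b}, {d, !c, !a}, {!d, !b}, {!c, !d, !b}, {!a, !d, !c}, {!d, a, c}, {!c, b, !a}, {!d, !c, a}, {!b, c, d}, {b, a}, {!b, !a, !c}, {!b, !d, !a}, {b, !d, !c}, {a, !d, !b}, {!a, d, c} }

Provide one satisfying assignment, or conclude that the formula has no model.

Try d = false.
Try c = true.
(!a) alone gives a = false.
(b) alone gives b = true.
This assignment satisfies each clause.

a ↦ false, b ↦ true, c ↦ true, d ↦ false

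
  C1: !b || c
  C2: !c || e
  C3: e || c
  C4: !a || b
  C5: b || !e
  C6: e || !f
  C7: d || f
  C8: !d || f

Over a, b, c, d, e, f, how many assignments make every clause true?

There are 2^6 = 64 truth assignments over (a, b, c, d, e, f).
Split on f. With f = true, the clauses containing f are satisfied and !f drops from the rest; 4 of the 2^5 = 32 assignments to the other variables satisfy what remains.
With f = false, by the same count on the reduced clause set, 0 assignments work.
(One model: a=F, b=T, c=T, d=F, e=T, f=T.)
Total: 4 + 0 = 4.

4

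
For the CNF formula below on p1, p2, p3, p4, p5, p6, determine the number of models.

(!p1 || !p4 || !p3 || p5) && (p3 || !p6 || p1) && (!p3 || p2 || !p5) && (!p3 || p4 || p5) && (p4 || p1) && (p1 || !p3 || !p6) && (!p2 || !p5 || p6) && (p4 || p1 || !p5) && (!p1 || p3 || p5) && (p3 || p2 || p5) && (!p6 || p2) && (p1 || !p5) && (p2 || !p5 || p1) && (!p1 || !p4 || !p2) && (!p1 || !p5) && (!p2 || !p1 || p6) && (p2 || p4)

3

There are 2^6 = 64 truth assignments over (p1, p2, p3, p4, p5, p6).
Split on p1. With p1 = true, the clauses containing p1 are satisfied and !p1 drops from the rest; 0 of the 2^5 = 32 assignments to the other variables satisfy what remains.
With p1 = false, by the same count on the reduced clause set, 3 assignments work.
Total: 0 + 3 = 3.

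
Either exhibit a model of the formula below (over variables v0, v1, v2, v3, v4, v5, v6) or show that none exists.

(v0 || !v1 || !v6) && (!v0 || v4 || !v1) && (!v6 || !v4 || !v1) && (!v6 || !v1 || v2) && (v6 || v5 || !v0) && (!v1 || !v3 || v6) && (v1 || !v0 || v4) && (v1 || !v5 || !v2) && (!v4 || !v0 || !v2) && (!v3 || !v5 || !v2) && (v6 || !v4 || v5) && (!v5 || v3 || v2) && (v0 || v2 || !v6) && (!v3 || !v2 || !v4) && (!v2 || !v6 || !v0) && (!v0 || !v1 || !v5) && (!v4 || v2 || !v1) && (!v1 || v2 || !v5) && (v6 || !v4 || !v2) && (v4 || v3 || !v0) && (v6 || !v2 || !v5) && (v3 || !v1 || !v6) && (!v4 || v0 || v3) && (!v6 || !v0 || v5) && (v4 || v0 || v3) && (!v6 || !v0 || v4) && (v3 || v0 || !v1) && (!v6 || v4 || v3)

Suppose v0 = false.
Suppose v1 = false.
Suppose v5 = false.
Suppose v6 = false.
(!v4) alone gives v4 = false.
(v3) alone gives v3 = true.
No clause remains; v2 is free.

v0=false,  v1=false,  v2=false,  v3=true,  v4=false,  v5=false,  v6=false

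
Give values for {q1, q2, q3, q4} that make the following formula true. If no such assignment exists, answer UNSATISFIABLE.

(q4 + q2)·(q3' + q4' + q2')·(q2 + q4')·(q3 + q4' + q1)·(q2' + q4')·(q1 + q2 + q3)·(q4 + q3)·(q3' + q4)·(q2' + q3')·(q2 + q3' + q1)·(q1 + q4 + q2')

UNSATISFIABLE

Branch on q4: set q4 = 1.
Unit clause (q2) forces q2 = 1.
Now (q2') is unsatisfied and unit — conflict.
That branch fails; take q4 = 0 instead.
Unit clause (q2) forces q2 = 1.
Unit clause (q3) forces q3 = 1.
Now (q3') is unsatisfied and unit — conflict.
Either choice for q4 ends in contradiction.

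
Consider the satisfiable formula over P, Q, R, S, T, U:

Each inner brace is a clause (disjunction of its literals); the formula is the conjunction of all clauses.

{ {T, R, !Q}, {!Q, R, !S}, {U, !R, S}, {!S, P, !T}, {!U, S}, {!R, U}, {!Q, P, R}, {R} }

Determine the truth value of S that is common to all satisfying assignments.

True

Suppose S = false.
The clause (!U) is unit, so U = false.
The clause (!R) is unit, so R = false.
Now (R) is unsatisfied and unit — conflict.
So every satisfying assignment has S = True.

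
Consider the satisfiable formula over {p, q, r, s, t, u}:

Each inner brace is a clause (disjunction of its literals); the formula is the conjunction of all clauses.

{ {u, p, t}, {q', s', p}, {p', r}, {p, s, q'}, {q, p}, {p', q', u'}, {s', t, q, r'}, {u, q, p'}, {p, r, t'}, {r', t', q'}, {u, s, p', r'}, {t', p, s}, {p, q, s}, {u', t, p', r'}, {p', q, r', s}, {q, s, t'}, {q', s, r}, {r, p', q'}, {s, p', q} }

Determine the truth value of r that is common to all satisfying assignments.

Suppose r = 0.
The clause (p') is unit, so p = 0.
The clause (q) is unit, so q = 1.
The clause (s') is unit, so s = 0.
Now (s) is unsatisfied and unit — conflict.
So every satisfying assignment has r = True.

True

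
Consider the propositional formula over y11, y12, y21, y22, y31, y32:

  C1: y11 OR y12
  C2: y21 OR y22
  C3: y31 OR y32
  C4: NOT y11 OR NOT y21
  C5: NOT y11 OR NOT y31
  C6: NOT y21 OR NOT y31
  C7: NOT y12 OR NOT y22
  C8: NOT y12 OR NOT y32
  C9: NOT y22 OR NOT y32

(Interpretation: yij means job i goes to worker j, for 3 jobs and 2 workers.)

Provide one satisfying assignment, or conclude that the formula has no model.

UNSATISFIABLE

Suppose y11 = true.
Unit clause (NOT y21) forces y21 = false.
Unit clause (y22) forces y22 = true.
Unit clause (NOT y31) forces y31 = false.
Unit clause (y32) forces y32 = true.
But (NOT y32) is also a unit clause — contradiction.
Backtrack on y11: now try y11 = false.
Unit clause (y12) forces y12 = true.
Unit clause (NOT y22) forces y22 = false.
Unit clause (y21) forces y21 = true.
Unit clause (NOT y31) forces y31 = false.
Unit clause (y32) forces y32 = true.
But (NOT y32) is also a unit clause — contradiction.
Neither y11 = true nor y11 = false works.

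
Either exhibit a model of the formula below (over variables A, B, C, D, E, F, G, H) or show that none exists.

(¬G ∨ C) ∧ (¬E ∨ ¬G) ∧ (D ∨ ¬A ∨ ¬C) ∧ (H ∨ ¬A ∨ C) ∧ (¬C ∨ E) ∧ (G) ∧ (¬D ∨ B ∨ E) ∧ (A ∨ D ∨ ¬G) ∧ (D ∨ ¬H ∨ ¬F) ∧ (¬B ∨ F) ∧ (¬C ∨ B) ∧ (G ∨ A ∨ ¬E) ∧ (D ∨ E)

UNSATISFIABLE

Unit clause (G) forces G = True.
Unit clause (C) forces C = True.
Unit clause (¬E) forces E = False.
Now (E) is unsatisfied and unit — conflict.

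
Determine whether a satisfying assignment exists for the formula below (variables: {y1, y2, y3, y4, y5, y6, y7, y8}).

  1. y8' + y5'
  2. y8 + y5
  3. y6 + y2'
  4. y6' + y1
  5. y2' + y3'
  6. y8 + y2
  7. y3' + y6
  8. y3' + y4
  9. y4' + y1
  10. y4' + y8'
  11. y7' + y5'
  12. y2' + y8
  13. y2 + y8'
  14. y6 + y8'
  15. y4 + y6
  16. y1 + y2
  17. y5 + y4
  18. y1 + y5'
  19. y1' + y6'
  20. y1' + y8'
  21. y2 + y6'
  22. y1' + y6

Branch on y8: set y8 = 0.
(y5) alone gives y5 = 1.
(y2) alone gives y2 = 1.
That conflicts with the unit clause (y2').
Backtrack on y8: now try y8 = 1.
(y5') alone gives y5 = 0.
(y4') alone gives y4 = 0.
That conflicts with the unit clause (y4).
Neither y8 = 1 nor y8 = 0 works.
No assignment satisfies every clause.

No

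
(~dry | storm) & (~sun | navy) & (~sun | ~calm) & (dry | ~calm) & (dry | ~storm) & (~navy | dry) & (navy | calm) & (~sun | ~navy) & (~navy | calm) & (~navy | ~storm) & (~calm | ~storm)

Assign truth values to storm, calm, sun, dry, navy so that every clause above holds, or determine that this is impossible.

Branch on dry: set dry = 0.
The clause (~calm) is unit, so calm = 0.
The clause (~storm) is unit, so storm = 0.
The clause (~navy) is unit, so navy = 0.
But (navy) is also a unit clause — contradiction.
That branch fails; take dry = 1 instead.
The clause (storm) is unit, so storm = 1.
The clause (~navy) is unit, so navy = 0.
The clause (~sun) is unit, so sun = 0.
The clause (calm) is unit, so calm = 1.
But (~calm) is also a unit clause — contradiction.
Both values of dry lead to a conflict.

UNSATISFIABLE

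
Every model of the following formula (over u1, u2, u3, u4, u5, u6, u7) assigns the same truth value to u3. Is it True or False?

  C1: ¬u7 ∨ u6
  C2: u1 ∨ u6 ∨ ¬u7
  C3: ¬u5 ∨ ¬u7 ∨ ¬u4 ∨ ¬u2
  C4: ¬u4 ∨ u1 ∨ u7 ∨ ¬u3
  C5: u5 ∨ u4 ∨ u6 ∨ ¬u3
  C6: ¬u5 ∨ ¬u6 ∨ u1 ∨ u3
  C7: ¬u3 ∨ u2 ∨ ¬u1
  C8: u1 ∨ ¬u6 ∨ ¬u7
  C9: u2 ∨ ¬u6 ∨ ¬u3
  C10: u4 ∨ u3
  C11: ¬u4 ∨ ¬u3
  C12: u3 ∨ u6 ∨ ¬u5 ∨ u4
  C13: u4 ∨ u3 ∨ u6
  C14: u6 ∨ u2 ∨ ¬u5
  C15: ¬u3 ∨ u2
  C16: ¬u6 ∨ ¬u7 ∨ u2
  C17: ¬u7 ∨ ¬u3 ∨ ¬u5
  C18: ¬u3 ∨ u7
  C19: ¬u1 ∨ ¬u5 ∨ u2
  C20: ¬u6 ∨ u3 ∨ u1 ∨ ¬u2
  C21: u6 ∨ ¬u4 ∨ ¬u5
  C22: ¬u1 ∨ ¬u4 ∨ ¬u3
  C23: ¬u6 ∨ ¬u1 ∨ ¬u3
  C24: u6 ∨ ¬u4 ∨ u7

False

Suppose u3 = True.
From the singleton clause (¬u4), u4 = False.
From the singleton clause (u2), u2 = True.
From the singleton clause (u7), u7 = True.
From the singleton clause (u6), u6 = True.
From the singleton clause (u1), u1 = True.
That conflicts with the unit clause (¬u1).
So every satisfying assignment has u3 = False.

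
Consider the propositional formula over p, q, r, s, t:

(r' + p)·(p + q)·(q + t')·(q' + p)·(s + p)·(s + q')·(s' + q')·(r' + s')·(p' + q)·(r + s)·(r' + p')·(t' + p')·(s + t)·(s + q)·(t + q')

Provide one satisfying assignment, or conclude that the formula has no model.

UNSATISFIABLE

Branch on r: set r = 0.
The clause (s) is unit, so s = 1.
The clause (q') is unit, so q = 0.
The clause (p) is unit, so p = 1.
Now (p') is unsatisfied and unit — conflict.
That branch fails; take r = 1 instead.
The clause (p) is unit, so p = 1.
Now (p') is unsatisfied and unit — conflict.
Neither r = 1 nor r = 0 works.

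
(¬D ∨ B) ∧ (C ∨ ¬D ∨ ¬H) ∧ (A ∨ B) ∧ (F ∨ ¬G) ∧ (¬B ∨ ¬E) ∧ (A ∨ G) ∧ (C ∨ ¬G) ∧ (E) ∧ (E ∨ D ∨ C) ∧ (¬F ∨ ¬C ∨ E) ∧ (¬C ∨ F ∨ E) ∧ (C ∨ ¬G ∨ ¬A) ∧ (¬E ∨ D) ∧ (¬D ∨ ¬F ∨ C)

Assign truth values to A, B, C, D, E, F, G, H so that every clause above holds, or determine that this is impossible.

From the singleton clause (E), E = True.
From the singleton clause (¬B), B = False.
From the singleton clause (¬D), D = False.
Now (D) is unsatisfied and unit — conflict.

UNSATISFIABLE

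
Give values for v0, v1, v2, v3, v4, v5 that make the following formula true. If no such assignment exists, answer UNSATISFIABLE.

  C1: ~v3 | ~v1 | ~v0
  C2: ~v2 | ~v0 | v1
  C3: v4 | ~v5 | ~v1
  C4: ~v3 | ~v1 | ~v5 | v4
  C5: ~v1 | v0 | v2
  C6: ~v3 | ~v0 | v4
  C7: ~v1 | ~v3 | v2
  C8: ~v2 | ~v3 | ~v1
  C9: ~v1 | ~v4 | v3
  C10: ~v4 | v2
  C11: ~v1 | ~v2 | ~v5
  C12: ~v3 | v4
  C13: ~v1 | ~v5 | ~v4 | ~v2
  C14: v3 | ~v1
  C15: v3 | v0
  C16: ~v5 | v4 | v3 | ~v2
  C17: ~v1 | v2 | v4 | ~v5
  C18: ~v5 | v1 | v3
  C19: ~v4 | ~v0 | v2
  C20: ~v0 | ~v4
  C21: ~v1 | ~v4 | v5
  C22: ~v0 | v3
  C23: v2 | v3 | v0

Branch on v4: set v4 = 1.
Unit clause (v2) forces v2 = 1.
Unit clause (~v0) forces v0 = 0.
Unit clause (v3) forces v3 = 1.
Unit clause (~v1) forces v1 = 0.
All clauses hold; v5 can take either value.

v0: 0,  v1: 0,  v2: 1,  v3: 1,  v4: 1,  v5: 1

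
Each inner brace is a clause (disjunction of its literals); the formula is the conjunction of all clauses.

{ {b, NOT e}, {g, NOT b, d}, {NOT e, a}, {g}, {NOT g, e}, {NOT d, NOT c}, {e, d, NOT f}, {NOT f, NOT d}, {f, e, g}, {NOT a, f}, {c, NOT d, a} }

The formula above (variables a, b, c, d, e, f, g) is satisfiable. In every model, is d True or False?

False

Suppose d = true.
From the singleton clause (g), g = true.
From the singleton clause (e), e = true.
From the singleton clause (b), b = true.
From the singleton clause (a), a = true.
From the singleton clause (NOT c), c = false.
From the singleton clause (NOT f), f = false.
That conflicts with the unit clause (f).
So every satisfying assignment has d = False.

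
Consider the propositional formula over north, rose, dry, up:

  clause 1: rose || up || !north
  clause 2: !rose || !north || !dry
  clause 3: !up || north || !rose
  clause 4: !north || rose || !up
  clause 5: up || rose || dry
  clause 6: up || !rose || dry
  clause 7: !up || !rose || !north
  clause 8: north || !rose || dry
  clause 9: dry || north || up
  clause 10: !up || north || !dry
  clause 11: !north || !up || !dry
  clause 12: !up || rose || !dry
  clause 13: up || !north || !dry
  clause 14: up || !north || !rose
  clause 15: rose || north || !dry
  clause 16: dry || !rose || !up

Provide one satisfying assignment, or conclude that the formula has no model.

north=false; rose=false; dry=false; up=true

Suppose rose = false.
Suppose up = true.
(!north) alone gives north = false.
(!dry) alone gives dry = false.
All clauses are satisfied.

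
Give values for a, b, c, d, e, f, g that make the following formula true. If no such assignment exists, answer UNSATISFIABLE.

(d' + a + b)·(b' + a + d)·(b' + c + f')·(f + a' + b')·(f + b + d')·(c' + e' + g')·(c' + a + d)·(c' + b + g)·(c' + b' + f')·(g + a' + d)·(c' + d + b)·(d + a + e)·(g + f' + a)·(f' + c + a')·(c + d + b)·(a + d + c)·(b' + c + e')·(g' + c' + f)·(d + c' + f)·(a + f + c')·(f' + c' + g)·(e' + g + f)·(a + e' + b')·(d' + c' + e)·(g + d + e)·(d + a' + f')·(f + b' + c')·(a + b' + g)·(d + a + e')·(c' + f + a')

Branch on d: set d = 1.
Branch on a: set a = 0.
Unit clause (b) forces b = 1.
Unit clause (e') forces e = 0.
Unit clause (c') forces c = 0.
Unit clause (f') forces f = 0.
Unit clause (g) forces g = 1.
All clauses are satisfied.

a: 0, b: 1, c: 0, d: 1, e: 0, f: 0, g: 1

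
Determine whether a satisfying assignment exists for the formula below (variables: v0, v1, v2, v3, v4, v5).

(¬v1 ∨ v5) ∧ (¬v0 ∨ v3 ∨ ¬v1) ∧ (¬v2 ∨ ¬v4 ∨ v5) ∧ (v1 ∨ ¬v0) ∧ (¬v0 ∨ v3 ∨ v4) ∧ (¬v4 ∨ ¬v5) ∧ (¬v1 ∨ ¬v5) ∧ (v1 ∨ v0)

Try v1 = False.
Unit clause (¬v0) forces v0 = False.
But (v0) is also a unit clause — contradiction.
Undo v1 and try v1 = True.
Unit clause (v5) forces v5 = True.
But (¬v5) is also a unit clause — contradiction.
Both values of v1 lead to a conflict.
No assignment satisfies every clause.

No, unsatisfiable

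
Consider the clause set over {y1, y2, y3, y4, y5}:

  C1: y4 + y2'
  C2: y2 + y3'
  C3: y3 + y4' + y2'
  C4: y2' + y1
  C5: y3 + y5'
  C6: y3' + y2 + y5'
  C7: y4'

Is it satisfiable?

From the singleton clause (y4'), y4 = 0.
From the singleton clause (y2'), y2 = 0.
From the singleton clause (y3'), y3 = 0.
From the singleton clause (y5'), y5 = 0.
All clauses hold; y1 can take either value.
A satisfying assignment: y1: 0; y2: 0; y3: 0; y4: 0; y5: 0.

Yes, satisfiable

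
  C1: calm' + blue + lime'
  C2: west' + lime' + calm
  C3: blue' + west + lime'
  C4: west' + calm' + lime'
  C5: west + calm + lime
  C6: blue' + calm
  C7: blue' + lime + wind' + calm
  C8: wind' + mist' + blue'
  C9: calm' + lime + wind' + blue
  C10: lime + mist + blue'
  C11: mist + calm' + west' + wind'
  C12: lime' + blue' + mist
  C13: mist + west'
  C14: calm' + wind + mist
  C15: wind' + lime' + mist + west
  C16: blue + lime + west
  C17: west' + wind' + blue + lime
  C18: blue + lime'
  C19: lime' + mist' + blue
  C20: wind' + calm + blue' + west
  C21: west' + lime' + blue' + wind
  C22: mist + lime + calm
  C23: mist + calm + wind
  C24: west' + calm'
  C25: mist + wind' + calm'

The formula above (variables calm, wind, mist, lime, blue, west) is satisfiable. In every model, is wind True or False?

False

Suppose wind = 1.
Branch on blue: set blue = 0.
From the singleton clause (lime'), lime = 0.
From the singleton clause (calm'), calm = 0.
From the singleton clause (west), west = 1.
That conflicts with the unit clause (west').
So blue must be the other value — set blue = 1.
From the singleton clause (calm), calm = 1.
From the singleton clause (mist'), mist = 0.
That conflicts with the unit clause (mist).
Both values of blue lead to a conflict.
So every satisfying assignment has wind = False.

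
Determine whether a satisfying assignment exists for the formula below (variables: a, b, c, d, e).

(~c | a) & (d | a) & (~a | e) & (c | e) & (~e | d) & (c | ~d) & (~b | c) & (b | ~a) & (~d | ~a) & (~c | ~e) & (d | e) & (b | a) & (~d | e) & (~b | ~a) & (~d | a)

Unsatisfiable

Branch on c: set c = 0.
Unit clause (e) forces e = 1.
Unit clause (d) forces d = 1.
But (~d) is also a unit clause — contradiction.
Undo c and try c = 1.
Unit clause (a) forces a = 1.
Unit clause (e) forces e = 1.
But (~e) is also a unit clause — contradiction.
Both values of c lead to a conflict.
No assignment satisfies every clause.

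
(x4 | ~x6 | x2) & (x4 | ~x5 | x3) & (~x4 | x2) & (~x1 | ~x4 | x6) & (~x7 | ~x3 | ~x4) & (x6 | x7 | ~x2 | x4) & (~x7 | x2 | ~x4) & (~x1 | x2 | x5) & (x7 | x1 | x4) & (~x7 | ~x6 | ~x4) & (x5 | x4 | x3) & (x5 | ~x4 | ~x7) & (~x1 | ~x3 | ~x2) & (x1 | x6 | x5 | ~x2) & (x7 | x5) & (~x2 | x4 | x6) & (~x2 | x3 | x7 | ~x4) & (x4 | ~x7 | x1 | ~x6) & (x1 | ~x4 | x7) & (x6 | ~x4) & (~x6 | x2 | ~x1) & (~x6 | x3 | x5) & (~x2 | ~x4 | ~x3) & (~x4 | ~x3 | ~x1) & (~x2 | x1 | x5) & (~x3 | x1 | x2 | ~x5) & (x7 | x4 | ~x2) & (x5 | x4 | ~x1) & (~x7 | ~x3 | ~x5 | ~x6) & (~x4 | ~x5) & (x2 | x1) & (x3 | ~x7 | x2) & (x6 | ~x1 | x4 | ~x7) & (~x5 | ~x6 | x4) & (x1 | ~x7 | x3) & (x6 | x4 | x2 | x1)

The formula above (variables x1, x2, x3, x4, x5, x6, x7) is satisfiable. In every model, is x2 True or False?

False

Suppose x2 = 1.
Branch on x1: set x1 = 0.
(x5) alone gives x5 = 1.
(~x4) alone gives x4 = 0.
(x3) alone gives x3 = 1.
(x7) alone gives x7 = 1.
(x6) alone gives x6 = 1.
Now (~x6) is unsatisfied and unit — conflict.
Backtrack on x1: now try x1 = 1.
(~x3) alone gives x3 = 0.
Branch on x4: set x4 = 1.
(x6) alone gives x6 = 1.
(~x7) alone gives x7 = 0.
Now (x7) is unsatisfied and unit — conflict.
Backtrack on x4: now try x4 = 0.
(~x5) alone gives x5 = 0.
Now (x5) is unsatisfied and unit — conflict.
Both values of x4 lead to a conflict.
Both values of x1 lead to a conflict.
So every satisfying assignment has x2 = False.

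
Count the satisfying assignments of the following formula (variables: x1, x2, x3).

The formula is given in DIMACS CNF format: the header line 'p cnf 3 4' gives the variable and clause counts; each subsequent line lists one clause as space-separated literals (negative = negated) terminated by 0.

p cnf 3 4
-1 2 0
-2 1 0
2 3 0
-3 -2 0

2

There are 2^3 = 8 truth assignments over (x1, x2, x3).
Check each against the 4 clauses (columns in the order x1, x2, x3):
  F F F  ✗ fails (x2 ∨ x3)
  F F T  ✓ satisfies all
  F T F  ✗ fails (¬x2 ∨ x1)
  F T T  ✗ fails (¬x2 ∨ x1)
  T F F  ✗ fails (¬x1 ∨ x2)
  T F T  ✗ fails (¬x1 ∨ x2)
  T T F  ✓ satisfies all
  T T T  ✗ fails (¬x3 ∨ ¬x2)
2 of the 8 rows are models.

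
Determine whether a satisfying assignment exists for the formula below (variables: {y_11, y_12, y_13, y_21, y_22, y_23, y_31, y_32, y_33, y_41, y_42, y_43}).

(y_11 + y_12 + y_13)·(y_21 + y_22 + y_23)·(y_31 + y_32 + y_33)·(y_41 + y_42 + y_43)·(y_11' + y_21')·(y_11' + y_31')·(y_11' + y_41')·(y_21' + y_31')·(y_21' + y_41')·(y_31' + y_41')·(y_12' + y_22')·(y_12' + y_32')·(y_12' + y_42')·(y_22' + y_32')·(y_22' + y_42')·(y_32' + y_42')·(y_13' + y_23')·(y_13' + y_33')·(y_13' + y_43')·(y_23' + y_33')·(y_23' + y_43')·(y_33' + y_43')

No

Case y_11 = 0:
Case y_12 = 1:
The clause (y_22') is unit, so y_22 = 0.
The clause (y_32') is unit, so y_32 = 0.
The clause (y_42') is unit, so y_42 = 0.
Case y_21 = 1:
The clause (y_31') is unit, so y_31 = 0.
The clause (y_33) is unit, so y_33 = 1.
The clause (y_41') is unit, so y_41 = 0.
The clause (y_43) is unit, so y_43 = 1.
But (y_43') is also a unit clause — contradiction.
That branch fails; take y_21 = 0 instead.
The clause (y_23) is unit, so y_23 = 1.
The clause (y_13') is unit, so y_13 = 0.
The clause (y_33') is unit, so y_33 = 0.
The clause (y_31) is unit, so y_31 = 1.
The clause (y_41') is unit, so y_41 = 0.
The clause (y_43) is unit, so y_43 = 1.
But (y_43') is also a unit clause — contradiction.
Neither y_21 = 1 nor y_21 = 0 works.
That branch fails; take y_12 = 0 instead.
The clause (y_13) is unit, so y_13 = 1.
The clause (y_23') is unit, so y_23 = 0.
The clause (y_33') is unit, so y_33 = 0.
The clause (y_43') is unit, so y_43 = 0.
Case y_21 = 1:
The clause (y_31') is unit, so y_31 = 0.
The clause (y_32) is unit, so y_32 = 1.
The clause (y_41') is unit, so y_41 = 0.
The clause (y_42) is unit, so y_42 = 1.
But (y_42') is also a unit clause — contradiction.
That branch fails; take y_21 = 0 instead.
The clause (y_22) is unit, so y_22 = 1.
The clause (y_32') is unit, so y_32 = 0.
The clause (y_31) is unit, so y_31 = 1.
The clause (y_41') is unit, so y_41 = 0.
The clause (y_42) is unit, so y_42 = 1.
But (y_42') is also a unit clause — contradiction.
Neither y_21 = 1 nor y_21 = 0 works.
Neither y_12 = 1 nor y_12 = 0 works.
That branch fails; take y_11 = 1 instead.
The clause (y_21') is unit, so y_21 = 0.
The clause (y_31') is unit, so y_31 = 0.
The clause (y_41') is unit, so y_41 = 0.
Case y_22 = 1:
The clause (y_12') is unit, so y_12 = 0.
The clause (y_32') is unit, so y_32 = 0.
The clause (y_33) is unit, so y_33 = 1.
The clause (y_42') is unit, so y_42 = 0.
The clause (y_43) is unit, so y_43 = 1.
But (y_43') is also a unit clause — contradiction.
That branch fails; take y_22 = 0 instead.
The clause (y_23) is unit, so y_23 = 1.
The clause (y_13') is unit, so y_13 = 0.
The clause (y_33') is unit, so y_33 = 0.
The clause (y_32) is unit, so y_32 = 1.
The clause (y_12') is unit, so y_12 = 0.
The clause (y_42') is unit, so y_42 = 0.
The clause (y_43) is unit, so y_43 = 1.
But (y_43') is also a unit clause — contradiction.
Neither y_22 = 1 nor y_22 = 0 works.
Neither y_11 = 1 nor y_11 = 0 works.
No assignment satisfies every clause.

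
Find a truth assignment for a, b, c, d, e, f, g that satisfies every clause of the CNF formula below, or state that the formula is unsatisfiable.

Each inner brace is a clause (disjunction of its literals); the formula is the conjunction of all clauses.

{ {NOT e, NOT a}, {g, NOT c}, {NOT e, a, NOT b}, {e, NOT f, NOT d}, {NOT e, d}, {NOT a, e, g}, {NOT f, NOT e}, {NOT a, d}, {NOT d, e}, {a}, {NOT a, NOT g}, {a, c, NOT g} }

UNSATISFIABLE

Unit clause (a) forces a = true.
Unit clause (NOT e) forces e = false.
Unit clause (g) forces g = true.
But (NOT g) is also a unit clause — contradiction.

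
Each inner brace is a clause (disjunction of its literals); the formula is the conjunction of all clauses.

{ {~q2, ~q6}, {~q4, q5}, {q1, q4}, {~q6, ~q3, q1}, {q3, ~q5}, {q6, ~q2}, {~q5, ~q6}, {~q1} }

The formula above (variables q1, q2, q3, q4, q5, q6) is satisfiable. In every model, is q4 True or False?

Suppose q4 = 0.
From the singleton clause (q1), q1 = 1.
But (~q1) is also a unit clause — contradiction.
So every satisfying assignment has q4 = True.

True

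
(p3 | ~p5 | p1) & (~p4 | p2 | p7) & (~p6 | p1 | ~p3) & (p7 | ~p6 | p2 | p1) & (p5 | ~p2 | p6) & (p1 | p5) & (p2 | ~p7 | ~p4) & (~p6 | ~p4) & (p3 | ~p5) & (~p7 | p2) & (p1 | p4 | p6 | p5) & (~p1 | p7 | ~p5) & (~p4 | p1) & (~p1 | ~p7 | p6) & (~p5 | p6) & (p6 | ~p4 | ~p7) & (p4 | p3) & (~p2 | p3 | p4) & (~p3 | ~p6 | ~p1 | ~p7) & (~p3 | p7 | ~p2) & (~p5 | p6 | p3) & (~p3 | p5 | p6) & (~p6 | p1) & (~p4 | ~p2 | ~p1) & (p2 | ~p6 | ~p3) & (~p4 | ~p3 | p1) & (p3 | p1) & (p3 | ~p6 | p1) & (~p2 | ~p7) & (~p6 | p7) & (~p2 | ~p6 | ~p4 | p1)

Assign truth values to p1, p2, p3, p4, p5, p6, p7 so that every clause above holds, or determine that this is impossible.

Suppose p1 = 1.
Suppose p6 = 0.
Unit clause (~p7) forces p7 = 0.
Unit clause (~p5) forces p5 = 0.
Unit clause (~p2) forces p2 = 0.
Unit clause (~p4) forces p4 = 0.
Unit clause (p3) forces p3 = 1.
But (~p3) is also a unit clause — contradiction.
So p6 must be the other value — set p6 = 1.
Unit clause (~p4) forces p4 = 0.
Unit clause (p3) forces p3 = 1.
Unit clause (~p7) forces p7 = 0.
But (p7) is also a unit clause — contradiction.
Either choice for p6 ends in contradiction.
So p1 must be the other value — set p1 = 0.
Unit clause (p5) forces p5 = 1.
Unit clause (p3) forces p3 = 1.
Unit clause (~p6) forces p6 = 0.
But (p6) is also a unit clause — contradiction.
Either choice for p1 ends in contradiction.

UNSATISFIABLE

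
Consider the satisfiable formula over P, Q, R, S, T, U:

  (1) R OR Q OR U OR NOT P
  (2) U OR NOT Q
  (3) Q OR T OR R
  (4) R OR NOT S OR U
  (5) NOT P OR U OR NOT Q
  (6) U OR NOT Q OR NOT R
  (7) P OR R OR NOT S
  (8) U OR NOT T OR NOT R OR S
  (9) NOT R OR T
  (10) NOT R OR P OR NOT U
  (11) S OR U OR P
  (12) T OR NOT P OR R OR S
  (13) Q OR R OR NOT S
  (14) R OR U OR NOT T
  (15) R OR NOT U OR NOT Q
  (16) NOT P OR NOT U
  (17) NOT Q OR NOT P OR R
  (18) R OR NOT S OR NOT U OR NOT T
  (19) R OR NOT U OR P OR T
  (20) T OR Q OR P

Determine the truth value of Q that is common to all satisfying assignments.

False

Suppose Q = true.
(U) alone gives U = true.
(R) alone gives R = true.
(T) alone gives T = true.
(P) alone gives P = true.
Now (NOT P) is unsatisfied and unit — conflict.
So every satisfying assignment has Q = False.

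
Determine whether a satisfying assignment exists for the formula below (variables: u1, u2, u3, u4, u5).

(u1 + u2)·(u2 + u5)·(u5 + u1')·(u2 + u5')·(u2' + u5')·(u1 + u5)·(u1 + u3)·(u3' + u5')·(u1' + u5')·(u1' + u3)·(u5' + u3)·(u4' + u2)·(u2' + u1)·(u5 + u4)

No, unsatisfiable

Suppose u1 = 1.
From the singleton clause (u5), u5 = 1.
That conflicts with the unit clause (u5').
Backtrack on u1: now try u1 = 0.
From the singleton clause (u2), u2 = 1.
That conflicts with the unit clause (u2').
Both values of u1 lead to a conflict.
No assignment satisfies every clause.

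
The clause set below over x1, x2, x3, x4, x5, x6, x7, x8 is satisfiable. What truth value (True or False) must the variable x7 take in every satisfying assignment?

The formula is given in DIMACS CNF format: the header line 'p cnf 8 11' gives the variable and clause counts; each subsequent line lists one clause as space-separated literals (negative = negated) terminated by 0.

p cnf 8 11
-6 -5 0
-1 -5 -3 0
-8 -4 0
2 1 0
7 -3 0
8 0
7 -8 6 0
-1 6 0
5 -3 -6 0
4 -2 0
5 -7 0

False

Suppose x7 = True.
The clause (x8) is unit, so x8 = True.
The clause (¬x4) is unit, so x4 = False.
The clause (¬x2) is unit, so x2 = False.
The clause (x1) is unit, so x1 = True.
The clause (x6) is unit, so x6 = True.
The clause (¬x5) is unit, so x5 = False.
Now (x5) is unsatisfied and unit — conflict.
So every satisfying assignment has x7 = False.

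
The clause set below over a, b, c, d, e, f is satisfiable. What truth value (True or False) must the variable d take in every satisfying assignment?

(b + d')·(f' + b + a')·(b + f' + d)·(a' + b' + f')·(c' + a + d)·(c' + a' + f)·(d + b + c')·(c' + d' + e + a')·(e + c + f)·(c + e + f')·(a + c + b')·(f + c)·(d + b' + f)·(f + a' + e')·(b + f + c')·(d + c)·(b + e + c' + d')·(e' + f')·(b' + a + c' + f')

Suppose d = 0.
(c) alone gives c = 1.
(a) alone gives a = 1.
(f) alone gives f = 1.
(b) alone gives b = 1.
Now (b') is unsatisfied and unit — conflict.
So every satisfying assignment has d = True.

True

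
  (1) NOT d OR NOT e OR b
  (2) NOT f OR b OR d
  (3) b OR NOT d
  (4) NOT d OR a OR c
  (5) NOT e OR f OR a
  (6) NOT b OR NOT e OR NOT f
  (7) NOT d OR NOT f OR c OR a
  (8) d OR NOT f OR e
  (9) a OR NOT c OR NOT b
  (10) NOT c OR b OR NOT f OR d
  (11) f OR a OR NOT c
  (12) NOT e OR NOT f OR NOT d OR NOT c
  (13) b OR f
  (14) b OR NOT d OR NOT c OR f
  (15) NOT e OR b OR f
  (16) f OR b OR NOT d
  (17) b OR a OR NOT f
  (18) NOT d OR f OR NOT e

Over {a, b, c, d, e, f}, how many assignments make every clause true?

9

There are 2^6 = 64 truth assignments over (a, b, c, d, e, f).
Split on d. With d = true, the clauses containing d are satisfied and NOT d drops from the rest; 4 of the 2^5 = 32 assignments to the other variables satisfy what remains.
With d = false, by the same count on the reduced clause set, 5 assignments work.
(One model: a=F, b=T, c=F, d=F, e=F, f=F.)
Total: 4 + 5 = 9.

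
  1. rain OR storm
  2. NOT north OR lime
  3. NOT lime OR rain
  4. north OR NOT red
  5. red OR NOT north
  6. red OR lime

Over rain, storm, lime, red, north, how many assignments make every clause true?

4

There are 2^5 = 32 truth assignments over (rain, storm, lime, red, north).
Split on red. With red = true, the clauses containing red are satisfied and NOT red drops from the rest; 2 of the 2^4 = 16 assignments to the other variables satisfy what remains.
With red = false, by the same count on the reduced clause set, 2 assignments work.
(One model: rain=T, storm=F, lime=T, red=F, north=F.)
Total: 2 + 2 = 4.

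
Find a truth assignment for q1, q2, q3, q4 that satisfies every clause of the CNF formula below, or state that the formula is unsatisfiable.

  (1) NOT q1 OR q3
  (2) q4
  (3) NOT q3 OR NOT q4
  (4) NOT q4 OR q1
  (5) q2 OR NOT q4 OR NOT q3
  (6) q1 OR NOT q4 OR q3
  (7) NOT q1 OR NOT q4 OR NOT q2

The clause (q4) is unit, so q4 = true.
The clause (NOT q3) is unit, so q3 = false.
The clause (NOT q1) is unit, so q1 = false.
Now (q1) is unsatisfied and unit — conflict.

UNSATISFIABLE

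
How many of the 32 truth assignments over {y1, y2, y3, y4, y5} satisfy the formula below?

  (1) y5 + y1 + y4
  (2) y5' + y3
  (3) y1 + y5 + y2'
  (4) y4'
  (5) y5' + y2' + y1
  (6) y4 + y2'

There are 2^5 = 32 truth assignments over (y1, y2, y3, y4, y5).
Split on y2. With y2 = 1, the clauses containing y2 are satisfied and y2' drops from the rest; 0 of the 2^4 = 16 assignments to the other variables satisfy what remains.
With y2 = 0, by the same count on the reduced clause set, 4 assignments work.
Total: 0 + 4 = 4.

4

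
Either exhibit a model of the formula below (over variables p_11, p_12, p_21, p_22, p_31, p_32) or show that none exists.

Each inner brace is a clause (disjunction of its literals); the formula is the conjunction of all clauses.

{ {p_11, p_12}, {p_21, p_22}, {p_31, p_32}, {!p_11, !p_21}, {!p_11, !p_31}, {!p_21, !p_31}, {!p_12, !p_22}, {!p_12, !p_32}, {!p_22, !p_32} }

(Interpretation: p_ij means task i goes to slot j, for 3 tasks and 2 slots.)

Try p_11 = true.
(!p_21) alone gives p_21 = false.
(p_22) alone gives p_22 = true.
(!p_31) alone gives p_31 = false.
(p_32) alone gives p_32 = true.
Now (!p_32) is unsatisfied and unit — conflict.
Undo p_11 and try p_11 = false.
(p_12) alone gives p_12 = true.
(!p_22) alone gives p_22 = false.
(p_21) alone gives p_21 = true.
(!p_31) alone gives p_31 = false.
(p_32) alone gives p_32 = true.
Now (!p_32) is unsatisfied and unit — conflict.
Either choice for p_11 ends in contradiction.

UNSATISFIABLE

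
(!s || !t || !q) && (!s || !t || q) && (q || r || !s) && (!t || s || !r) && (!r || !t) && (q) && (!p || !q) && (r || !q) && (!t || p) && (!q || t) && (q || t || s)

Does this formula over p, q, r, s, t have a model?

No, unsatisfiable

From the singleton clause (q), q = true.
From the singleton clause (!p), p = false.
From the singleton clause (r), r = true.
From the singleton clause (!t), t = false.
That conflicts with the unit clause (t).
No assignment satisfies every clause.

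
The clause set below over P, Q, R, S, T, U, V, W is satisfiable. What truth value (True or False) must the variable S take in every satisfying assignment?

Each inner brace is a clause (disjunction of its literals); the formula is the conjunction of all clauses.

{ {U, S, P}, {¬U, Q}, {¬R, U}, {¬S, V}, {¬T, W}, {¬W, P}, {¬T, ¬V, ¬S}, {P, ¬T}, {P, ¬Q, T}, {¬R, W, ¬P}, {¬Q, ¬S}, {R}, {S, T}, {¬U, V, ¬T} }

False

Suppose S = True.
Unit clause (V) forces V = True.
Unit clause (¬T) forces T = False.
Unit clause (¬Q) forces Q = False.
Unit clause (¬U) forces U = False.
Unit clause (¬R) forces R = False.
Now (R) is unsatisfied and unit — conflict.
So every satisfying assignment has S = False.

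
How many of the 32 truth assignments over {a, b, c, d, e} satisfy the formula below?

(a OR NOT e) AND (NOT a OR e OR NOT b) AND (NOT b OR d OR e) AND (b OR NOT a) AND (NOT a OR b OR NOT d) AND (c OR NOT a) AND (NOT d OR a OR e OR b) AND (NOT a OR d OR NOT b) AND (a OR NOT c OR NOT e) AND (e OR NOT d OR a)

3

There are 2^5 = 32 truth assignments over (a, b, c, d, e).
Split on d. With d = true, the clauses containing d are satisfied and NOT d drops from the rest; 1 of the 2^4 = 16 assignments to the other variables satisfy what remains.
With d = false, by the same count on the reduced clause set, 2 assignments work.
Total: 1 + 2 = 3.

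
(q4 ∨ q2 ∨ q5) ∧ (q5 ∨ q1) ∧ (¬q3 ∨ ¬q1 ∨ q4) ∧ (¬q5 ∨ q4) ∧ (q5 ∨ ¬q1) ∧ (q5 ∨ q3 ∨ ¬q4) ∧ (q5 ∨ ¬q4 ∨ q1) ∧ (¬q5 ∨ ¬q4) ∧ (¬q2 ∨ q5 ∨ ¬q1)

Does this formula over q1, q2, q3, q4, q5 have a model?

Unsatisfiable

Case q5 = True:
From the singleton clause (q4), q4 = True.
But (¬q4) is also a unit clause — contradiction.
That branch fails; take q5 = False instead.
From the singleton clause (q1), q1 = True.
But (¬q1) is also a unit clause — contradiction.
Neither q5 = True nor q5 = False works.
No assignment satisfies every clause.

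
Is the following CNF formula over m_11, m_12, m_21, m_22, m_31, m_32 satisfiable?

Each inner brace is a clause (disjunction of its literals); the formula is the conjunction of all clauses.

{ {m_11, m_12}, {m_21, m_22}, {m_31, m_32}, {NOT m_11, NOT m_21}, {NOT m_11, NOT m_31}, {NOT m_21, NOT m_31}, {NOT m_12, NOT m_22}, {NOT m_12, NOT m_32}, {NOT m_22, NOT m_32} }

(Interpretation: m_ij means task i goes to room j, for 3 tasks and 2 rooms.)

Case m_11 = true:
The clause (NOT m_21) is unit, so m_21 = false.
The clause (m_22) is unit, so m_22 = true.
The clause (NOT m_31) is unit, so m_31 = false.
The clause (m_32) is unit, so m_32 = true.
That conflicts with the unit clause (NOT m_32).
That branch fails; take m_11 = false instead.
The clause (m_12) is unit, so m_12 = true.
The clause (NOT m_22) is unit, so m_22 = false.
The clause (m_21) is unit, so m_21 = true.
The clause (NOT m_31) is unit, so m_31 = false.
The clause (m_32) is unit, so m_32 = true.
That conflicts with the unit clause (NOT m_32).
Both values of m_11 lead to a conflict.
No assignment satisfies every clause.

No, unsatisfiable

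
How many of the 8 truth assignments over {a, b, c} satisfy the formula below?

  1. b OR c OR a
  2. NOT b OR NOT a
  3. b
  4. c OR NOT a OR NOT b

There are 2^3 = 8 truth assignments over (a, b, c).
Check each against the 4 clauses (columns in the order a, b, c):
  F F F  ✗ fails (b OR c OR a)
  F F T  ✗ fails (b)
  F T F  ✓ satisfies all
  F T T  ✓ satisfies all
  T F F  ✗ fails (b)
  T F T  ✗ fails (b)
  T T F  ✗ fails (NOT b OR NOT a)
  T T T  ✗ fails (NOT b OR NOT a)
2 of the 8 rows are models.

2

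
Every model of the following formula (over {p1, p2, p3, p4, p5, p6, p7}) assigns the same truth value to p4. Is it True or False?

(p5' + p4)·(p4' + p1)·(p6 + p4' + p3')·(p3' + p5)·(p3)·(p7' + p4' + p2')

Suppose p4 = 0.
From the singleton clause (p5'), p5 = 0.
From the singleton clause (p3'), p3 = 0.
But (p3) is also a unit clause — contradiction.
So every satisfying assignment has p4 = True.

True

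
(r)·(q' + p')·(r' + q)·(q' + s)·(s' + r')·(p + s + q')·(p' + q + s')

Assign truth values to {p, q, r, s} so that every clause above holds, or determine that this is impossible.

UNSATISFIABLE

The clause (r) is unit, so r = 1.
The clause (q) is unit, so q = 1.
The clause (p') is unit, so p = 0.
The clause (s) is unit, so s = 1.
Now (s') is unsatisfied and unit — conflict.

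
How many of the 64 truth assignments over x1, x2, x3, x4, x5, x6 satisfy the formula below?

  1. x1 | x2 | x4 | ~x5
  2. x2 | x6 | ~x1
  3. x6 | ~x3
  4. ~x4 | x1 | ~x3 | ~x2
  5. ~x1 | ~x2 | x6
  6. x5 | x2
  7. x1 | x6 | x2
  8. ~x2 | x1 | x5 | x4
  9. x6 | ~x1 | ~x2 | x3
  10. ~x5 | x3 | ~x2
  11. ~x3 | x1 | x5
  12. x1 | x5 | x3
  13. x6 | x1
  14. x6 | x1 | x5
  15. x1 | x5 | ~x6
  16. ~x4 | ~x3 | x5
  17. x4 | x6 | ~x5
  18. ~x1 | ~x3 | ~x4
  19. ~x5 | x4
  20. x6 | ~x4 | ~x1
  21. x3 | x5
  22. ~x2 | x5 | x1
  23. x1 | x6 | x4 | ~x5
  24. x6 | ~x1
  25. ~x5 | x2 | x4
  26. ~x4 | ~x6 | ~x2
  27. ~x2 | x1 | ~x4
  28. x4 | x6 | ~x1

There are 2^6 = 64 truth assignments over (x1, x2, x3, x4, x5, x6).
Split on x4. With x4 = 1, the clauses containing x4 are satisfied and ~x4 drops from the rest; 3 of the 2^5 = 32 assignments to the other variables satisfy what remains.
With x4 = 0, by the same count on the reduced clause set, 1 assignment works.
(One model: x1=F, x2=F, x3=F, x4=T, x5=T, x6=T.)
Total: 3 + 1 = 4.

4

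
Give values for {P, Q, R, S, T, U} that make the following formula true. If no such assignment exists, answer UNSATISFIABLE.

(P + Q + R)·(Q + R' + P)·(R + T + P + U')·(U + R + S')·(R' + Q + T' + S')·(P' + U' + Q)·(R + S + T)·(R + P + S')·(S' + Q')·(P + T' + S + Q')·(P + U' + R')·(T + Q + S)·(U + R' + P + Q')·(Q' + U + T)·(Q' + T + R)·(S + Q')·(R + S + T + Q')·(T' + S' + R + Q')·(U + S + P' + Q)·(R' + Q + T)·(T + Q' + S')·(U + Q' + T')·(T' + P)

Branch on S: set S = 0.
(Q') alone gives Q = 0.
(T) alone gives T = 1.
(P) alone gives P = 1.
(U') alone gives U = 0.
That conflicts with the unit clause (U).
Undo S and try S = 1.
(Q') alone gives Q = 0.
Branch on P: set P = 1.
(U') alone gives U = 0.
(R) alone gives R = 1.
(T') alone gives T = 0.
That conflicts with the unit clause (T).
Undo P and try P = 0.
(R) alone gives R = 1.
That conflicts with the unit clause (R').
Neither P = 1 nor P = 0 works.
Neither S = 1 nor S = 0 works.

UNSATISFIABLE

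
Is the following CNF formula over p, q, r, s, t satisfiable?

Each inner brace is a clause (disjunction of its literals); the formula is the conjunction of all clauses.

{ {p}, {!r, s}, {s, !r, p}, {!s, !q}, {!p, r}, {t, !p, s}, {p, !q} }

The clause (p) is unit, so p = true.
The clause (r) is unit, so r = true.
The clause (s) is unit, so s = true.
The clause (!q) is unit, so q = false.
No clause remains; t is free.
A satisfying assignment: p: true; q: false; r: true; s: true; t: false.

Yes, satisfiable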